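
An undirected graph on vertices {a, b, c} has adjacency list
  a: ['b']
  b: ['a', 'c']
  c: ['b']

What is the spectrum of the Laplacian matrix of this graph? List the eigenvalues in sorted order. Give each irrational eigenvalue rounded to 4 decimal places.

With the vertex order [a, b, c], the degrees are [1, 2, 1], giving D = diag(1, 2, 1) and L = D - A. The multiplicity of 0 as a Laplacian eigenvalue equals the number of connected components. The single zero eigenvalue shows the graph is connected. The eigenvalues sum to 4, which equals trace(L) = 2|E|.

[0, 1, 3]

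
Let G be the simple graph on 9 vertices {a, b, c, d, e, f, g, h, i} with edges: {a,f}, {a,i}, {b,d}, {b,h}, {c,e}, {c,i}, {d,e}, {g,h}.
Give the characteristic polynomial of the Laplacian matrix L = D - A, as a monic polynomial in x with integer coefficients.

Each diagonal entry of L is the vertex degree and each off-diagonal entry is -1 where an edge is present, 0 otherwise; in the order [a, b, c, d, e, f, g, h, i] the diagonal is [2, 2, 2, 2, 2, 1, 1, 2, 2]. Computing det(xI - L) by cofactor expansion (or equivalently via sum-over-permutations) gives x^9 - 16x^8 + 105x^7 - 364x^6 + 715x^5 - 792x^4 + 462x^3 - 120x^2 + 9x. The constant term is 0 because L is singular (the all-ones vector lies in its kernel).

x^9 - 16x^8 + 105x^7 - 364x^6 + 715x^5 - 792x^4 + 462x^3 - 120x^2 + 9x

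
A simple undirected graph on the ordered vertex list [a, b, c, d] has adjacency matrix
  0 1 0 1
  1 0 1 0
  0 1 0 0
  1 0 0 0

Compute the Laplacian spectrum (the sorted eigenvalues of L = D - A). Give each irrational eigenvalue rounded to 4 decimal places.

Reading degrees in the order [a, b, c, d] gives [2, 2, 1, 1]; set D = diag(2, 2, 1, 1) and form L = D - A. Since every row of L sums to 0, the all-ones vector is in the kernel and 0 is an eigenvalue. By the matrix-tree theorem the graph has (1/4) * product of the nonzero eigenvalues = 1 spanning tree. The eigenvalues sum to 6, which equals trace(L) = 2|E|.

[0, 0.5858, 2, 3.4142]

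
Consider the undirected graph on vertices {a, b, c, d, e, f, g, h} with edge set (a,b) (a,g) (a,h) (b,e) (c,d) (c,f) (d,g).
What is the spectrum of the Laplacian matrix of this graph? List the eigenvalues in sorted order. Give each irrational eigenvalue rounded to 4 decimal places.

Reading degrees in the order [a, b, c, d, e, f, g, h] gives [3, 2, 2, 2, 1, 1, 2, 1]; set D = diag(3, 2, 2, 2, 1, 1, 2, 1) and form L = D - A. Since every row of L sums to 0, the all-ones vector is in the kernel and 0 is an eigenvalue. The largest eigenvalue, 4.3429, is at most the vertex count 8. By the matrix-tree theorem the graph has (1/8) * product of the nonzero eigenvalues = 1 spanning tree.

[0, 0.1864, 0.5858, 1, 2, 2.4707, 3.4142, 4.3429]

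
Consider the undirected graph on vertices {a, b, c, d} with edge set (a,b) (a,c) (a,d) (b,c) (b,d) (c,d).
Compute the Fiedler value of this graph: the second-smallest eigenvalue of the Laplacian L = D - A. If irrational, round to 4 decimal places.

Each diagonal entry of L is the vertex degree and each off-diagonal entry is -1 where an edge is present, 0 otherwise; in the order [a, b, c, d] the diagonal is [3, 3, 3, 3]. The smallest Laplacian eigenvalue is always 0. The next one, lambda_2 = 4, measures how hard the graph is to disconnect: larger values mean better connectivity. By the matrix-tree theorem the graph has (1/4) * product of the nonzero eigenvalues = 16 spanning trees. The largest eigenvalue, 4, is at most the vertex count 4.

4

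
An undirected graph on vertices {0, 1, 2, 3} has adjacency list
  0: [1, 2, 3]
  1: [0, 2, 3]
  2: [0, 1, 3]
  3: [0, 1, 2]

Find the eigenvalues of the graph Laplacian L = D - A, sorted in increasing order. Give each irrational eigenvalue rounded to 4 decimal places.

Reading degrees in the order [0, 1, 2, 3] gives [3, 3, 3, 3]; set D = diag(3, 3, 3, 3) and form L = D - A. The multiplicity of 0 as a Laplacian eigenvalue equals the number of connected components. The largest eigenvalue, 4, is at most the vertex count 4.

[0, 4, 4, 4]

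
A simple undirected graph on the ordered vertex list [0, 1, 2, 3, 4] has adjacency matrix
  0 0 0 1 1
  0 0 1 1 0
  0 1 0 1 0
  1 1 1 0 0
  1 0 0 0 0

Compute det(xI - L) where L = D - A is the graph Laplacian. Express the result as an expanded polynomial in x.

Reading degrees in the order [0, 1, 2, 3, 4] gives [2, 2, 2, 3, 1]; set D = diag(2, 2, 2, 3, 1) and form L = D - A. L has integer entries, so p(x) = det(xI - L) has integer coefficients. Expanding the determinant yields x^5 - 10x^4 + 34x^3 - 44x^2 + 15x. Since p(0) = det(-L) = 0, x divides p(x). The largest eigenvalue, 4.1701, is at most the vertex count 5.

x^5 - 10x^4 + 34x^3 - 44x^2 + 15x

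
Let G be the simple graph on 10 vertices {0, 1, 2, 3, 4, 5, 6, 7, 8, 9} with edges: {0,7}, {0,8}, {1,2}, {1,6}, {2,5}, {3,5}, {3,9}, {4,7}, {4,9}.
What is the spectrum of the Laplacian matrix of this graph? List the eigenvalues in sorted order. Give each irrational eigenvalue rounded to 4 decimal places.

[0, 0.0979, 0.3820, 0.8244, 1.3820, 2, 2.6180, 3.1756, 3.6180, 3.9021]

With the vertex order [0, 1, 2, 3, 4, 5, 6, 7, 8, 9], the degrees are [2, 2, 2, 2, 2, 2, 1, 2, 1, 2], giving D = diag(2, 2, 2, 2, 2, 2, 1, 2, 1, 2) and L = D - A. The multiplicity of 0 as a Laplacian eigenvalue equals the number of connected components. The single zero eigenvalue shows the graph is connected. There is one zero in the spectrum, matching the 1 component.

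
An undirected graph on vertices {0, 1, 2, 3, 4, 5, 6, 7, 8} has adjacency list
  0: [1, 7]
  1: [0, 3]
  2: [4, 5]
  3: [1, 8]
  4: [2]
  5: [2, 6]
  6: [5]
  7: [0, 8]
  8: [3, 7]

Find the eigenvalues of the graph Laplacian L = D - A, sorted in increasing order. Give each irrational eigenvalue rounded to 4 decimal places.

[0, 0, 0.5858, 1.3820, 1.3820, 2, 3.4142, 3.6180, 3.6180]

Each diagonal entry of L is the vertex degree and each off-diagonal entry is -1 where an edge is present, 0 otherwise; in the order [0, 1, 2, 3, 4, 5, 6, 7, 8] the diagonal is [2, 2, 2, 2, 1, 2, 1, 2, 2]. The multiplicity of 0 as a Laplacian eigenvalue equals the number of connected components. The 2 zero eigenvalues correspond to the 2 connected components. The eigenvalues sum to 16, which equals trace(L) = 2|E|. There are 2 zeros in the spectrum, matching the 2 components.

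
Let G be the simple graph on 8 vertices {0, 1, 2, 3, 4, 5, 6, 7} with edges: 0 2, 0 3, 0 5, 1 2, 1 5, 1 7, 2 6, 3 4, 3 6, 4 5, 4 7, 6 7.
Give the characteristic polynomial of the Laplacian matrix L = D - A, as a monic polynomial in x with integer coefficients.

With the vertex order [0, 1, 2, 3, 4, 5, 6, 7], the degrees are [3, 3, 3, 3, 3, 3, 3, 3], giving D = diag(3, 3, 3, 3, 3, 3, 3, 3) and L = D - A. Computing det(xI - L) by cofactor expansion (or equivalently via sum-over-permutations) gives x^8 - 24x^7 + 240x^6 - 1296x^5 + 4080x^4 - 7488x^3 + 7424x^2 - 3072x. Since p(0) = det(-L) = 0, x divides p(x). The eigenvalues sum to 24, which equals trace(L) = 2|E|.

x^8 - 24x^7 + 240x^6 - 1296x^5 + 4080x^4 - 7488x^3 + 7424x^2 - 3072x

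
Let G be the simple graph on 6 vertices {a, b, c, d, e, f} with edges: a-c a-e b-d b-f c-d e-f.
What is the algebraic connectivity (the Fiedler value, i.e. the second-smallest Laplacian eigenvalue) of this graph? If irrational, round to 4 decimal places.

1

Each diagonal entry of L is the vertex degree and each off-diagonal entry is -1 where an edge is present, 0 otherwise; in the order [a, b, c, d, e, f] the diagonal is [2, 2, 2, 2, 2, 2]. The sorted Laplacian eigenvalues are [0, 1, 1, 3, 3, 4]; the algebraic connectivity is the second entry, 1. There is one zero in the spectrum, matching the 1 component.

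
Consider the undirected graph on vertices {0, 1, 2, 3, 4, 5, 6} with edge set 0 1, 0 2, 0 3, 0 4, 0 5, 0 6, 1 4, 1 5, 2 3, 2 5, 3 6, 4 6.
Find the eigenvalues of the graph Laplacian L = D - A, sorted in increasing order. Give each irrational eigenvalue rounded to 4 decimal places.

[0, 2, 2, 4, 4, 5, 7]

Each diagonal entry of L is the vertex degree and each off-diagonal entry is -1 where an edge is present, 0 otherwise; in the order [0, 1, 2, 3, 4, 5, 6] the diagonal is [6, 3, 3, 3, 3, 3, 3]. Diagonalising L (or applying a numerical eigensolver to the 7x7 matrix) gives the spectrum above. The eigenvalues sum to 24, which equals trace(L) = 2|E|. The largest eigenvalue, 7, is at most the vertex count 7.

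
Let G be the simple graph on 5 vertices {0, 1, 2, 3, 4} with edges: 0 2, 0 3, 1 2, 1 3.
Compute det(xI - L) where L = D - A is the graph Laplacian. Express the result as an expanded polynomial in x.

x^5 - 8x^4 + 20x^3 - 16x^2

Reading degrees in the order [0, 1, 2, 3, 4] gives [2, 2, 2, 2, 0]; set D = diag(2, 2, 2, 2, 0) and form L = D - A. L has integer entries, so p(x) = det(xI - L) has integer coefficients. Expanding the determinant yields x^5 - 8x^4 + 20x^3 - 16x^2. Since p(0) = det(-L) = 0, x divides p(x). The largest eigenvalue, 4, is at most the vertex count 5.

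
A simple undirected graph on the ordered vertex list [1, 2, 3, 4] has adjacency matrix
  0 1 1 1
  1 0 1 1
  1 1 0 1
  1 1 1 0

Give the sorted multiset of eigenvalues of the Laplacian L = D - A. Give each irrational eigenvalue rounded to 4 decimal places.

[0, 4, 4, 4]

With the vertex order [1, 2, 3, 4], the degrees are [3, 3, 3, 3], giving D = diag(3, 3, 3, 3) and L = D - A. Diagonalising L (or applying a numerical eigensolver to the 4x4 matrix) gives the spectrum above. The eigenvalues sum to 12, which equals trace(L) = 2|E|.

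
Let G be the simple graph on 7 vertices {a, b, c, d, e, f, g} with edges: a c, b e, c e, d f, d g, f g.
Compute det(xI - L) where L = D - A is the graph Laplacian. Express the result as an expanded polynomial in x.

x^7 - 12x^6 + 55x^5 - 118x^4 + 114x^3 - 36x^2

Reading degrees in the order [a, b, c, d, e, f, g] gives [1, 1, 2, 2, 2, 2, 2]; set D = diag(1, 1, 2, 2, 2, 2, 2) and form L = D - A. L has integer entries, so p(x) = det(xI - L) has integer coefficients. Expanding the determinant yields x^7 - 12x^6 + 55x^5 - 118x^4 + 114x^3 - 36x^2. The constant term is 0 because L is singular (the all-ones vector lies in its kernel).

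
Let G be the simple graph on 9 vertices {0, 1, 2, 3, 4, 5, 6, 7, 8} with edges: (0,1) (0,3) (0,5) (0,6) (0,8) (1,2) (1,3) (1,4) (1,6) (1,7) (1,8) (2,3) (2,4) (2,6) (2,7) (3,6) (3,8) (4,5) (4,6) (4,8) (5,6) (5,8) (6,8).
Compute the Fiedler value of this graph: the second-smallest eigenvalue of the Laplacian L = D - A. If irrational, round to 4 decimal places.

With the vertex order [0, 1, 2, 3, 4, 5, 6, 7, 8], the degrees are [5, 7, 5, 5, 5, 4, 7, 2, 6], giving D = diag(5, 7, 5, 5, 5, 4, 7, 2, 6) and L = D - A. The sorted Laplacian eigenvalues are [0, 1.7511, 3.9067, 4.4174, 5.9131, 6.3974, 7.3875, 7.9785, 8.2483]; the algebraic connectivity is the second entry, 1.7511. By the matrix-tree theorem the graph has (1/9) * product of the nonzero eigenvalues = 61751 spanning trees. The largest eigenvalue, 8.2483, is at most the vertex count 9.

1.7511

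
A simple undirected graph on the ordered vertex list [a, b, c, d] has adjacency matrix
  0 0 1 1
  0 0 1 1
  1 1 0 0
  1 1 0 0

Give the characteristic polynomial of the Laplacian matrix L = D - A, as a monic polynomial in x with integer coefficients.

Reading degrees in the order [a, b, c, d] gives [2, 2, 2, 2]; set D = diag(2, 2, 2, 2) and form L = D - A. L has integer entries, so p(x) = det(xI - L) has integer coefficients. Expanding the determinant yields x^4 - 8x^3 + 20x^2 - 16x. The constant term is 0 because L is singular (the all-ones vector lies in its kernel). The eigenvalues sum to 8, which equals trace(L) = 2|E|.

x^4 - 8x^3 + 20x^2 - 16x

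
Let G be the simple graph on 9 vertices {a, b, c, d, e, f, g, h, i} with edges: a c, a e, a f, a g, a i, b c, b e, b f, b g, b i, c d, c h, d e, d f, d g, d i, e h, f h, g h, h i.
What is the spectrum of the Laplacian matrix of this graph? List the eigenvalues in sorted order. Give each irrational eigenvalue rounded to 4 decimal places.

Reading degrees in the order [a, b, c, d, e, f, g, h, i] gives [5, 5, 4, 5, 4, 4, 4, 5, 4]; set D = diag(5, 5, 4, 5, 4, 4, 4, 5, 4) and form L = D - A. Since every row of L sums to 0, the all-ones vector is in the kernel and 0 is an eigenvalue. The single zero eigenvalue shows the graph is connected. The largest eigenvalue, 9, is at most the vertex count 9.

[0, 4, 4, 4, 4, 5, 5, 5, 9]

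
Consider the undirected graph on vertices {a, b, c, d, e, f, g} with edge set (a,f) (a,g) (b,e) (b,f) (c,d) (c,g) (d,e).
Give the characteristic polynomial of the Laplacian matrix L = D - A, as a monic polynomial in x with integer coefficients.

Reading degrees in the order [a, b, c, d, e, f, g] gives [2, 2, 2, 2, 2, 2, 2]; set D = diag(2, 2, 2, 2, 2, 2, 2) and form L = D - A. L has integer entries, so p(x) = det(xI - L) has integer coefficients. Expanding the determinant yields x^7 - 14x^6 + 77x^5 - 210x^4 + 294x^3 - 196x^2 + 49x. Since p(0) = det(-L) = 0, x divides p(x). The eigenvalues sum to 14, which equals trace(L) = 2|E|. By the matrix-tree theorem the graph has (1/7) * product of the nonzero eigenvalues = 7 spanning trees.

x^7 - 14x^6 + 77x^5 - 210x^4 + 294x^3 - 196x^2 + 49x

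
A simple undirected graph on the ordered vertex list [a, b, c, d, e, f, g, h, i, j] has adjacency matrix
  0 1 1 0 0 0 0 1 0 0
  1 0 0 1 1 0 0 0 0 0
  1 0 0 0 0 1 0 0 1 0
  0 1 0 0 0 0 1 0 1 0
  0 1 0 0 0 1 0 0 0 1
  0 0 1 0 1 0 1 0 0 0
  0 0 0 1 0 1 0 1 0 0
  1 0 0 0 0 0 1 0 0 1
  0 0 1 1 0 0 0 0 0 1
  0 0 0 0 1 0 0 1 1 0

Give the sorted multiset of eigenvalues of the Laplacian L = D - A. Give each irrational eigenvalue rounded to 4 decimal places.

[0, 2, 2, 2, 2, 2, 5, 5, 5, 5]

Each diagonal entry of L is the vertex degree and each off-diagonal entry is -1 where an edge is present, 0 otherwise; in the order [a, b, c, d, e, f, g, h, i, j] the diagonal is [3, 3, 3, 3, 3, 3, 3, 3, 3, 3]. The multiplicity of 0 as a Laplacian eigenvalue equals the number of connected components. The eigenvalues sum to 30, which equals trace(L) = 2|E|. By the matrix-tree theorem the graph has (1/10) * product of the nonzero eigenvalues = 2000 spanning trees.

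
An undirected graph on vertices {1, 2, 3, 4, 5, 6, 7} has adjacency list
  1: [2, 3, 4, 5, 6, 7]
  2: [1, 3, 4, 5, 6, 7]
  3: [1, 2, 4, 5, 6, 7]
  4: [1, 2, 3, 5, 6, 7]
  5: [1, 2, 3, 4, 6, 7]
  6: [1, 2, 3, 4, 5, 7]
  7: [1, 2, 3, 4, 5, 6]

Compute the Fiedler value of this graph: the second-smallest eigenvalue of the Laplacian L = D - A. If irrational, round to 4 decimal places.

7

With the vertex order [1, 2, 3, 4, 5, 6, 7], the degrees are [6, 6, 6, 6, 6, 6, 6], giving D = diag(6, 6, 6, 6, 6, 6, 6) and L = D - A. The sorted Laplacian eigenvalues are [0, 7, 7, 7, 7, 7, 7]; the algebraic connectivity is the second entry, 7. There is one zero in the spectrum, matching the 1 component.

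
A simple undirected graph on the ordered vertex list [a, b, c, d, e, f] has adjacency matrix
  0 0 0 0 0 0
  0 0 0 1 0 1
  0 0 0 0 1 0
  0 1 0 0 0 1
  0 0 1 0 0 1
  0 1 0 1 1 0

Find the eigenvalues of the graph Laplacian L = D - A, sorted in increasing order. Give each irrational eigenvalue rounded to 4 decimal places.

Reading degrees in the order [a, b, c, d, e, f] gives [0, 2, 1, 2, 2, 3]; set D = diag(0, 2, 1, 2, 2, 3) and form L = D - A. Since every row of L sums to 0, the all-ones vector is in the kernel and 0 is an eigenvalue. The 2 zero eigenvalues correspond to the 2 connected components. The largest eigenvalue, 4.1701, is at most the vertex count 6.

[0, 0, 0.5188, 2.3111, 3, 4.1701]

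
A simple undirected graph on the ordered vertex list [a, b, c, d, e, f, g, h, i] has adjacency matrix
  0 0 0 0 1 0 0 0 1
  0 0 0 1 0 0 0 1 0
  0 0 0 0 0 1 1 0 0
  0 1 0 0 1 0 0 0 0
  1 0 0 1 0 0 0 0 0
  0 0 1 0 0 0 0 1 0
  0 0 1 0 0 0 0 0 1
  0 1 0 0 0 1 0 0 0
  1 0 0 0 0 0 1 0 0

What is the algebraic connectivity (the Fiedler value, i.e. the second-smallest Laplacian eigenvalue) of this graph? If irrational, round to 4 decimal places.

0.4679

Reading degrees in the order [a, b, c, d, e, f, g, h, i] gives [2, 2, 2, 2, 2, 2, 2, 2, 2]; set D = diag(2, 2, 2, 2, 2, 2, 2, 2, 2) and form L = D - A. The sorted Laplacian eigenvalues are [0, 0.4679, 0.4679, 1.6527, 1.6527, 3, 3, 3.8794, 3.8794]; the algebraic connectivity is the second entry, 0.4679. The largest eigenvalue, 3.8794, is at most the vertex count 9.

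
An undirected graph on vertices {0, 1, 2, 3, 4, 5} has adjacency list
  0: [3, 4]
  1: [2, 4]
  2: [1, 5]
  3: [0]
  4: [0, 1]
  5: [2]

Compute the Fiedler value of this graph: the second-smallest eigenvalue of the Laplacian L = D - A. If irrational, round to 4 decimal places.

With the vertex order [0, 1, 2, 3, 4, 5], the degrees are [2, 2, 2, 1, 2, 1], giving D = diag(2, 2, 2, 1, 2, 1) and L = D - A. The smallest Laplacian eigenvalue is always 0. The next one, lambda_2 = 0.2679, measures how hard the graph is to disconnect: larger values mean better connectivity. The largest eigenvalue, 3.7321, is at most the vertex count 6.

0.2679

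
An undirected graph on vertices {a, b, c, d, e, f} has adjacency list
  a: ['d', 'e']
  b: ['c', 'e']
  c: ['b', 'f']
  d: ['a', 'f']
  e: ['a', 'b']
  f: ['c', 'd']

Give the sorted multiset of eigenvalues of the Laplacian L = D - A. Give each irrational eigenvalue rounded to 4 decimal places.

Each diagonal entry of L is the vertex degree and each off-diagonal entry is -1 where an edge is present, 0 otherwise; in the order [a, b, c, d, e, f] the diagonal is [2, 2, 2, 2, 2, 2]. Diagonalising L (or applying a numerical eigensolver to the 6x6 matrix) gives the spectrum above. By the matrix-tree theorem the graph has (1/6) * product of the nonzero eigenvalues = 6 spanning trees.

[0, 1, 1, 3, 3, 4]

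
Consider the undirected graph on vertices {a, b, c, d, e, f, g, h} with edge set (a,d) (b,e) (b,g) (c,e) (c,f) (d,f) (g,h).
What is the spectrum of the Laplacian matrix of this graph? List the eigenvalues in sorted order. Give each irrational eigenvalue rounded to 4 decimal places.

Each diagonal entry of L is the vertex degree and each off-diagonal entry is -1 where an edge is present, 0 otherwise; in the order [a, b, c, d, e, f, g, h] the diagonal is [1, 2, 2, 2, 2, 2, 2, 1]. The multiplicity of 0 as a Laplacian eigenvalue equals the number of connected components. The single zero eigenvalue shows the graph is connected. The eigenvalues sum to 14, which equals trace(L) = 2|E|.

[0, 0.1522, 0.5858, 1.2346, 2, 2.7654, 3.4142, 3.8478]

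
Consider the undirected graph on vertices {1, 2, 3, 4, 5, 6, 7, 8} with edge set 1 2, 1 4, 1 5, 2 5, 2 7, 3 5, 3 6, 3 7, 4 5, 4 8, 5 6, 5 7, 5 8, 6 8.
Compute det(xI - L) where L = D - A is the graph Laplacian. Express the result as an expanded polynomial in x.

With the vertex order [1, 2, 3, 4, 5, 6, 7, 8], the degrees are [3, 3, 3, 3, 7, 3, 3, 3], giving D = diag(3, 3, 3, 3, 7, 3, 3, 3) and L = D - A. Computing det(xI - L) by cofactor expansion (or equivalently via sum-over-permutations) gives x^8 - 28x^7 + 322x^6 - 1974x^5 + 6965x^4 - 14126x^3 + 15225x^2 - 6728x. The constant term is 0 because L is singular (the all-ones vector lies in its kernel).

x^8 - 28x^7 + 322x^6 - 1974x^5 + 6965x^4 - 14126x^3 + 15225x^2 - 6728x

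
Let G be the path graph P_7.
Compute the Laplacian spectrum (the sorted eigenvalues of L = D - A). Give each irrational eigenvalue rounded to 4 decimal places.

[0, 0.1981, 0.7530, 1.5550, 2.4450, 3.2470, 3.8019]

The graph has 7 vertices and degree multiset [2, 2, 2, 2, 2, 1, 1]; D is the diagonal matrix of degrees and L = D - A. L is symmetric positive semidefinite, so every eigenvalue is real and nonnegative. The largest eigenvalue, 3.8019, is at most the vertex count 7.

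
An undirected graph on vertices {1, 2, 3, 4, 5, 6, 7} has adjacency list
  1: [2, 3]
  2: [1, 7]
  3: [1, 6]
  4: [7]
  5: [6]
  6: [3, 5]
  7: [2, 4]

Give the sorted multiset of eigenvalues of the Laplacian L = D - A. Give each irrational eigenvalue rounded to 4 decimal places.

[0, 0.1981, 0.7530, 1.5550, 2.4450, 3.2470, 3.8019]

With the vertex order [1, 2, 3, 4, 5, 6, 7], the degrees are [2, 2, 2, 1, 1, 2, 2], giving D = diag(2, 2, 2, 1, 1, 2, 2) and L = D - A. L is symmetric positive semidefinite, so every eigenvalue is real and nonnegative. The single zero eigenvalue shows the graph is connected. There is one zero in the spectrum, matching the 1 component. The largest eigenvalue, 3.8019, is at most the vertex count 7.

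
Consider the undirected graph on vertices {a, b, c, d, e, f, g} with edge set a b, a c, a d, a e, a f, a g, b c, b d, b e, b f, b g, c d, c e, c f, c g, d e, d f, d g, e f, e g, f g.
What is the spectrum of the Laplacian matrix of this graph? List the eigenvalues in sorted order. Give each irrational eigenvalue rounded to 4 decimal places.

[0, 7, 7, 7, 7, 7, 7]

Each diagonal entry of L is the vertex degree and each off-diagonal entry is -1 where an edge is present, 0 otherwise; in the order [a, b, c, d, e, f, g] the diagonal is [6, 6, 6, 6, 6, 6, 6]. L is symmetric positive semidefinite, so every eigenvalue is real and nonnegative. The single zero eigenvalue shows the graph is connected.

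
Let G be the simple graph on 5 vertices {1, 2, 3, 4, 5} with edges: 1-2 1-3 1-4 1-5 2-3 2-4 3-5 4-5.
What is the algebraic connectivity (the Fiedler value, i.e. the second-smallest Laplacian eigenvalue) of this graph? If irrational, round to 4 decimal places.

Each diagonal entry of L is the vertex degree and each off-diagonal entry is -1 where an edge is present, 0 otherwise; in the order [1, 2, 3, 4, 5] the diagonal is [4, 3, 3, 3, 3]. The sorted Laplacian eigenvalues are [0, 3, 3, 5, 5]; the algebraic connectivity is the second entry, 3. There is one zero in the spectrum, matching the 1 component. The largest eigenvalue, 5, is at most the vertex count 5.

3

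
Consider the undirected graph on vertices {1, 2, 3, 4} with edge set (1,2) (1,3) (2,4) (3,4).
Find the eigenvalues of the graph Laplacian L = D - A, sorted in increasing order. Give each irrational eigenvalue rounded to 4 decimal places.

Each diagonal entry of L is the vertex degree and each off-diagonal entry is -1 where an edge is present, 0 otherwise; in the order [1, 2, 3, 4] the diagonal is [2, 2, 2, 2]. Diagonalising L (or applying a numerical eigensolver to the 4x4 matrix) gives the spectrum above. The largest eigenvalue, 4, is at most the vertex count 4. There is one zero in the spectrum, matching the 1 component.

[0, 2, 2, 4]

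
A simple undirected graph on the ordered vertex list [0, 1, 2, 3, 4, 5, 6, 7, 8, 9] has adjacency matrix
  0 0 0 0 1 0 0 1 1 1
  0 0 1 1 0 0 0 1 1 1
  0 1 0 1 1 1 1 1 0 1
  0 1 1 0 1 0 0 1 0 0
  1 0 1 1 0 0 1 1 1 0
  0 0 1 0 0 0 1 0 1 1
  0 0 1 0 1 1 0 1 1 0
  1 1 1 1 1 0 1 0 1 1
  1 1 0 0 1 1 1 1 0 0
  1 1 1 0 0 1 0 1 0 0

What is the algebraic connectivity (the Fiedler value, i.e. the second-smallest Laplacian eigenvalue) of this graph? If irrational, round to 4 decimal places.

Each diagonal entry of L is the vertex degree and each off-diagonal entry is -1 where an edge is present, 0 otherwise; in the order [0, 1, 2, 3, 4, 5, 6, 7, 8, 9] the diagonal is [4, 5, 7, 4, 6, 4, 5, 8, 6, 5]. The smallest Laplacian eigenvalue is always 0. The next one, lambda_2 = 3.1662, measures how hard the graph is to disconnect: larger values mean better connectivity. By the matrix-tree theorem the graph has (1/10) * product of the nonzero eigenvalues = 567718 spanning trees. The eigenvalues sum to 54, which equals trace(L) = 2|E|.

3.1662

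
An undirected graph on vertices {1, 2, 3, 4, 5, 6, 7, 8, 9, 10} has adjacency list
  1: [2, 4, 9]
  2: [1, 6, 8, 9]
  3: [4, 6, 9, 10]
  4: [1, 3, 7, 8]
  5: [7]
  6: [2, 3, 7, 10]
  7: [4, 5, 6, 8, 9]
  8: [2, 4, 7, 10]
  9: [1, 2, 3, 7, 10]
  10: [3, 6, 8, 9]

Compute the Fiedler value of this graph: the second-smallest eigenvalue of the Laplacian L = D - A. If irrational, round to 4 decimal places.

0.8661

Reading degrees in the order [1, 2, 3, 4, 5, 6, 7, 8, 9, 10] gives [3, 4, 4, 4, 1, 4, 5, 4, 5, 4]; set D = diag(3, 4, 4, 4, 1, 4, 5, 4, 5, 4) and form L = D - A. The smallest Laplacian eigenvalue is always 0. The next one, lambda_2 = 0.8661, measures how hard the graph is to disconnect: larger values mean better connectivity. The largest eigenvalue, 7.6124, is at most the vertex count 10.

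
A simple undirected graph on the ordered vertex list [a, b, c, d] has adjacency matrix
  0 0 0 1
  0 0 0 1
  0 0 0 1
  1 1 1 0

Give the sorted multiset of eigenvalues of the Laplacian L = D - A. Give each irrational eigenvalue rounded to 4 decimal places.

Reading degrees in the order [a, b, c, d] gives [1, 1, 1, 3]; set D = diag(1, 1, 1, 3) and form L = D - A. Diagonalising L (or applying a numerical eigensolver to the 4x4 matrix) gives the spectrum above. The single zero eigenvalue shows the graph is connected. The largest eigenvalue, 4, is at most the vertex count 4. By the matrix-tree theorem the graph has (1/4) * product of the nonzero eigenvalues = 1 spanning tree.

[0, 1, 1, 4]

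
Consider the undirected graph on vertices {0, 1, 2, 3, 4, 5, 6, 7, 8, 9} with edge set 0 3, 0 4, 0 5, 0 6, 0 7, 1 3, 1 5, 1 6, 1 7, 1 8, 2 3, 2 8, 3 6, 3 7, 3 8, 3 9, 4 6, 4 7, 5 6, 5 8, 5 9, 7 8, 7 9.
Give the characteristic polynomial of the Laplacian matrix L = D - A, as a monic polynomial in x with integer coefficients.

x^10 - 46x^9 + 919x^8 - 10448x^7 + 74343x^6 - 342530x^5 + 1019007x^4 - 1881114x^3 + 1947519x^2 - 857510x

Each diagonal entry of L is the vertex degree and each off-diagonal entry is -1 where an edge is present, 0 otherwise; in the order [0, 1, 2, 3, 4, 5, 6, 7, 8, 9] the diagonal is [5, 5, 2, 7, 3, 5, 5, 6, 5, 3]. L has integer entries, so p(x) = det(xI - L) has integer coefficients. Expanding the determinant yields x^10 - 46x^9 + 919x^8 - 10448x^7 + 74343x^6 - 342530x^5 + 1019007x^4 - 1881114x^3 + 1947519x^2 - 857510x. The coefficient of x^9 equals -trace(L) = -46, matching the sum of degrees. By the matrix-tree theorem the graph has (1/10) * product of the nonzero eigenvalues = 85751 spanning trees.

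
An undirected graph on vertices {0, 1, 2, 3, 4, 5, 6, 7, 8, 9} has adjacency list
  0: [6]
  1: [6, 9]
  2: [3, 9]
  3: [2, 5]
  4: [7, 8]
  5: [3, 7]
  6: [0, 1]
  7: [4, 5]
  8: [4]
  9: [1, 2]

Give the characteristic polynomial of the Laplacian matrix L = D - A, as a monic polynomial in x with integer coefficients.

x^10 - 18x^9 + 136x^8 - 560x^7 + 1365x^6 - 2002x^5 + 1716x^4 - 792x^3 + 165x^2 - 10x

Each diagonal entry of L is the vertex degree and each off-diagonal entry is -1 where an edge is present, 0 otherwise; in the order [0, 1, 2, 3, 4, 5, 6, 7, 8, 9] the diagonal is [1, 2, 2, 2, 2, 2, 2, 2, 1, 2]. L has integer entries, so p(x) = det(xI - L) has integer coefficients. Expanding the determinant yields x^10 - 18x^9 + 136x^8 - 560x^7 + 1365x^6 - 2002x^5 + 1716x^4 - 792x^3 + 165x^2 - 10x. The coefficient of x^9 equals -trace(L) = -18, matching the sum of degrees. By the matrix-tree theorem the graph has (1/10) * product of the nonzero eigenvalues = 1 spanning tree.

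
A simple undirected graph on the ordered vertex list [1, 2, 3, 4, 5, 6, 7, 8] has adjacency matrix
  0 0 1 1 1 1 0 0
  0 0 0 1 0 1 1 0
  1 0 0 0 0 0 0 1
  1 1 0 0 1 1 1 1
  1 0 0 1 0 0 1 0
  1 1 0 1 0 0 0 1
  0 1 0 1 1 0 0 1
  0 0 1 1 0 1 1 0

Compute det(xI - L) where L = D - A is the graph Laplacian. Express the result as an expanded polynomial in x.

x^8 - 30x^7 + 374x^6 - 2506x^5 + 9724x^4 - 21794x^3 + 26041x^2 - 12744x

With the vertex order [1, 2, 3, 4, 5, 6, 7, 8], the degrees are [4, 3, 2, 6, 3, 4, 4, 4], giving D = diag(4, 3, 2, 6, 3, 4, 4, 4) and L = D - A. Computing det(xI - L) by cofactor expansion (or equivalently via sum-over-permutations) gives x^8 - 30x^7 + 374x^6 - 2506x^5 + 9724x^4 - 21794x^3 + 26041x^2 - 12744x. Since p(0) = det(-L) = 0, x divides p(x). By the matrix-tree theorem the graph has (1/8) * product of the nonzero eigenvalues = 1593 spanning trees.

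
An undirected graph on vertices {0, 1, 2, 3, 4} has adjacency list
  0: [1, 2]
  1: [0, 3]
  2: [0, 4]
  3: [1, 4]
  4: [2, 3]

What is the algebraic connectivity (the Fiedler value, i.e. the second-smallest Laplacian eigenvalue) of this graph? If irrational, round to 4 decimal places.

Each diagonal entry of L is the vertex degree and each off-diagonal entry is -1 where an edge is present, 0 otherwise; in the order [0, 1, 2, 3, 4] the diagonal is [2, 2, 2, 2, 2]. Computing the eigenvalues of L and sorting gives [0, 1.3820, 1.3820, 3.6180, 3.6180]. The Fiedler value lambda_2 = 1.3820 is strictly positive, so the graph is connected. The eigenvalues sum to 10, which equals trace(L) = 2|E|.

1.3820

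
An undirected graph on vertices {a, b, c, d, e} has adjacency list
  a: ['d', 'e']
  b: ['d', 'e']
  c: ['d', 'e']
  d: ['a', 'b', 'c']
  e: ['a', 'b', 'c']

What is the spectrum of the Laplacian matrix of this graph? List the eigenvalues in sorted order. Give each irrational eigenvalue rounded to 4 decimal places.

Each diagonal entry of L is the vertex degree and each off-diagonal entry is -1 where an edge is present, 0 otherwise; in the order [a, b, c, d, e] the diagonal is [2, 2, 2, 3, 3]. L is symmetric positive semidefinite, so every eigenvalue is real and nonnegative. The eigenvalues sum to 12, which equals trace(L) = 2|E|. By the matrix-tree theorem the graph has (1/5) * product of the nonzero eigenvalues = 12 spanning trees.

[0, 2, 2, 3, 5]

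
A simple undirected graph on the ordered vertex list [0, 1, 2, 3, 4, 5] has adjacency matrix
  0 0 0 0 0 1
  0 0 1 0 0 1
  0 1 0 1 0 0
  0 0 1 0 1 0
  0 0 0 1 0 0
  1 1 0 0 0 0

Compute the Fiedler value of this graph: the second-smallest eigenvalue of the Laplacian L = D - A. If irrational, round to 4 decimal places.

Each diagonal entry of L is the vertex degree and each off-diagonal entry is -1 where an edge is present, 0 otherwise; in the order [0, 1, 2, 3, 4, 5] the diagonal is [1, 2, 2, 2, 1, 2]. The sorted Laplacian eigenvalues are [0, 0.2679, 1, 2, 3, 3.7321]; the algebraic connectivity is the second entry, 0.2679. The largest eigenvalue, 3.7321, is at most the vertex count 6.

0.2679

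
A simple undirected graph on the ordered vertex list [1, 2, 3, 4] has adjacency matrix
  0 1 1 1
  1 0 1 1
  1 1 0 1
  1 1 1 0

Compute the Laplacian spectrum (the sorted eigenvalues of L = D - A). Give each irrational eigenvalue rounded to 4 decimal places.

With the vertex order [1, 2, 3, 4], the degrees are [3, 3, 3, 3], giving D = diag(3, 3, 3, 3) and L = D - A. The multiplicity of 0 as a Laplacian eigenvalue equals the number of connected components. The single zero eigenvalue shows the graph is connected. The eigenvalues sum to 12, which equals trace(L) = 2|E|.

[0, 4, 4, 4]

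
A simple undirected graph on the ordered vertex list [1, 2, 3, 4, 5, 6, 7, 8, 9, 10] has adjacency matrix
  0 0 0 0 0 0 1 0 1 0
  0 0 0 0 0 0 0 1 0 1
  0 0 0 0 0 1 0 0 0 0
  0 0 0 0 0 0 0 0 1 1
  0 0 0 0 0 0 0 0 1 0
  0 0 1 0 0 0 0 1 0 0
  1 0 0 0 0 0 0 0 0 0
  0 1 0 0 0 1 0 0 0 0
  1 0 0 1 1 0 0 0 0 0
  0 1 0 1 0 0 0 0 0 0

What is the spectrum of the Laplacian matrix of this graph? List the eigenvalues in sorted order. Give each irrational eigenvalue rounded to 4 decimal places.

Each diagonal entry of L is the vertex degree and each off-diagonal entry is -1 where an edge is present, 0 otherwise; in the order [1, 2, 3, 4, 5, 6, 7, 8, 9, 10] the diagonal is [2, 2, 1, 2, 1, 2, 1, 2, 3, 2]. Diagonalising L (or applying a numerical eigensolver to the 10x10 matrix) gives the spectrum above. The single zero eigenvalue shows the graph is connected. The largest eigenvalue, 4.3463, is at most the vertex count 10.

[0, 0.1100, 0.4616, 0.6697, 1.2415, 2, 2.4010, 3.0579, 3.7120, 4.3463]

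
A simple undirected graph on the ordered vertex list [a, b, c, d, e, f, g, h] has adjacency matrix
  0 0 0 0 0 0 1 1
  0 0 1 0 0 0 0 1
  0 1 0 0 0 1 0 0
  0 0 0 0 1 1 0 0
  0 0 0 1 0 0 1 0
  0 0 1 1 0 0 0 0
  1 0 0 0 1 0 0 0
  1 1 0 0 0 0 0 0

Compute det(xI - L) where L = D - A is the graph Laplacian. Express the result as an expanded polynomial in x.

x^8 - 16x^7 + 104x^6 - 352x^5 + 660x^4 - 672x^3 + 336x^2 - 64x

With the vertex order [a, b, c, d, e, f, g, h], the degrees are [2, 2, 2, 2, 2, 2, 2, 2], giving D = diag(2, 2, 2, 2, 2, 2, 2, 2) and L = D - A. Computing det(xI - L) by cofactor expansion (or equivalently via sum-over-permutations) gives x^8 - 16x^7 + 104x^6 - 352x^5 + 660x^4 - 672x^3 + 336x^2 - 64x. The coefficient of x^7 equals -trace(L) = -16, matching the sum of degrees. The eigenvalues sum to 16, which equals trace(L) = 2|E|. There is one zero in the spectrum, matching the 1 component.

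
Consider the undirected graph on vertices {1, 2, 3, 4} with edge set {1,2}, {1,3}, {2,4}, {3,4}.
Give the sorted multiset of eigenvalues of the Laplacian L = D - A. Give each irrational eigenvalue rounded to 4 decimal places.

With the vertex order [1, 2, 3, 4], the degrees are [2, 2, 2, 2], giving D = diag(2, 2, 2, 2) and L = D - A. The multiplicity of 0 as a Laplacian eigenvalue equals the number of connected components. The single zero eigenvalue shows the graph is connected. The eigenvalues sum to 8, which equals trace(L) = 2|E|. The largest eigenvalue, 4, is at most the vertex count 4.

[0, 2, 2, 4]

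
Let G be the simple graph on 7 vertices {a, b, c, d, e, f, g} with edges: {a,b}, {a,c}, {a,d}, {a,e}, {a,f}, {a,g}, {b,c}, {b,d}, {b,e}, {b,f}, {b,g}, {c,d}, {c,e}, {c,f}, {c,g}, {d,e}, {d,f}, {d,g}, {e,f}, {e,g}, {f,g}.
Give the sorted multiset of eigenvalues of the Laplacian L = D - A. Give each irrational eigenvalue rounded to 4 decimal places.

[0, 7, 7, 7, 7, 7, 7]

Each diagonal entry of L is the vertex degree and each off-diagonal entry is -1 where an edge is present, 0 otherwise; in the order [a, b, c, d, e, f, g] the diagonal is [6, 6, 6, 6, 6, 6, 6]. Diagonalising L (or applying a numerical eigensolver to the 7x7 matrix) gives the spectrum above. The single zero eigenvalue shows the graph is connected.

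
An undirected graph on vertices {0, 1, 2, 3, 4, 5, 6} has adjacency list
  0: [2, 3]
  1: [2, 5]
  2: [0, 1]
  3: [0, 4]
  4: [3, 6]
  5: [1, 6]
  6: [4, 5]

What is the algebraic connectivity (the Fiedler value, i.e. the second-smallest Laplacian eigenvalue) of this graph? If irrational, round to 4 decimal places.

0.7530

With the vertex order [0, 1, 2, 3, 4, 5, 6], the degrees are [2, 2, 2, 2, 2, 2, 2], giving D = diag(2, 2, 2, 2, 2, 2, 2) and L = D - A. Computing the eigenvalues of L and sorting gives [0, 0.7530, 0.7530, 2.4450, 2.4450, 3.8019, 3.8019]. The Fiedler value lambda_2 = 0.7530 is strictly positive, so the graph is connected. By the matrix-tree theorem the graph has (1/7) * product of the nonzero eigenvalues = 7 spanning trees. The largest eigenvalue, 3.8019, is at most the vertex count 7.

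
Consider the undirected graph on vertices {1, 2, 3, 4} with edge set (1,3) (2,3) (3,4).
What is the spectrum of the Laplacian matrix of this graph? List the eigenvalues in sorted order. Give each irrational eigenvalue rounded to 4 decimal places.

[0, 1, 1, 4]

With the vertex order [1, 2, 3, 4], the degrees are [1, 1, 3, 1], giving D = diag(1, 1, 3, 1) and L = D - A. The multiplicity of 0 as a Laplacian eigenvalue equals the number of connected components. The single zero eigenvalue shows the graph is connected. The largest eigenvalue, 4, is at most the vertex count 4.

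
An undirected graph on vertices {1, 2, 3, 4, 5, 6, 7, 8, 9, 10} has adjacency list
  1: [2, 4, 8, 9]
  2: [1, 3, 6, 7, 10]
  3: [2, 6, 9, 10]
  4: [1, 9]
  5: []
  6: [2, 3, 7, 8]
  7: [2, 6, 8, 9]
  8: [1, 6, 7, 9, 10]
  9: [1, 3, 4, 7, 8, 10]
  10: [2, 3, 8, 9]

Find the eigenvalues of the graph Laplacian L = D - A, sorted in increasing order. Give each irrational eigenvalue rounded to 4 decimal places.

[0, 0, 1.5755, 3.2771, 3.7754, 4.3466, 5, 5.3092, 7.0747, 7.6415]

With the vertex order [1, 2, 3, 4, 5, 6, 7, 8, 9, 10], the degrees are [4, 5, 4, 2, 0, 4, 4, 5, 6, 4], giving D = diag(4, 5, 4, 2, 0, 4, 4, 5, 6, 4) and L = D - A. Since every row of L sums to 0, the all-ones vector is in the kernel and 0 is an eigenvalue. The 2 zero eigenvalues correspond to the 2 connected components. There are 2 zeros in the spectrum, matching the 2 components. The largest eigenvalue, 7.6415, is at most the vertex count 10.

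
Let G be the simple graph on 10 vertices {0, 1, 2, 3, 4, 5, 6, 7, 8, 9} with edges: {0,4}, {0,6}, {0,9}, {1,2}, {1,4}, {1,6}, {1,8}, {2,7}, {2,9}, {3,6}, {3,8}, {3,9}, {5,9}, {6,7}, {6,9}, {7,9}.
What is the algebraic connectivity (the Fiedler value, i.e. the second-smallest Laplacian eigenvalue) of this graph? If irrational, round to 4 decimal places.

0.8676

Reading degrees in the order [0, 1, 2, 3, 4, 5, 6, 7, 8, 9] gives [3, 4, 3, 3, 2, 1, 5, 3, 2, 6]; set D = diag(3, 4, 3, 3, 2, 1, 5, 3, 2, 6) and form L = D - A. Computing the eigenvalues of L and sorting gives [0, 0.8676, 1.3820, 1.6106, 2.4700, 3.6180, 3.8142, 4.4545, 6.5956, 7.1874]. The Fiedler value lambda_2 = 0.8676 is strictly positive, so the graph is connected. The eigenvalues sum to 32, which equals trace(L) = 2|E|.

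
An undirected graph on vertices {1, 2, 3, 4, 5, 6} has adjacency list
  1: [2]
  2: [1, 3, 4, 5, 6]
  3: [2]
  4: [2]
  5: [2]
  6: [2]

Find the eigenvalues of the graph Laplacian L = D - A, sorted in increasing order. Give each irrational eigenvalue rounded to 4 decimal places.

With the vertex order [1, 2, 3, 4, 5, 6], the degrees are [1, 5, 1, 1, 1, 1], giving D = diag(1, 5, 1, 1, 1, 1) and L = D - A. L is symmetric positive semidefinite, so every eigenvalue is real and nonnegative. The single zero eigenvalue shows the graph is connected.

[0, 1, 1, 1, 1, 6]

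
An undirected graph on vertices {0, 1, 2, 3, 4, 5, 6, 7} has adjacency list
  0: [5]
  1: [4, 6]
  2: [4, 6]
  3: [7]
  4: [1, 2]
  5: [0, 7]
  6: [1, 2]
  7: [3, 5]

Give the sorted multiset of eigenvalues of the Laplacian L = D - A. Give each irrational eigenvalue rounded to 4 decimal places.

[0, 0, 0.5858, 2, 2, 2, 3.4142, 4]

With the vertex order [0, 1, 2, 3, 4, 5, 6, 7], the degrees are [1, 2, 2, 1, 2, 2, 2, 2], giving D = diag(1, 2, 2, 1, 2, 2, 2, 2) and L = D - A. Since every row of L sums to 0, the all-ones vector is in the kernel and 0 is an eigenvalue. The 2 zero eigenvalues correspond to the 2 connected components. The eigenvalues sum to 14, which equals trace(L) = 2|E|. There are 2 zeros in the spectrum, matching the 2 components.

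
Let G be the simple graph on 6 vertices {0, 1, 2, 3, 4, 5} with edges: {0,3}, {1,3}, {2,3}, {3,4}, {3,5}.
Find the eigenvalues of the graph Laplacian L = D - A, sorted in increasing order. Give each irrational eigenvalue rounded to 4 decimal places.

[0, 1, 1, 1, 1, 6]

With the vertex order [0, 1, 2, 3, 4, 5], the degrees are [1, 1, 1, 5, 1, 1], giving D = diag(1, 1, 1, 5, 1, 1) and L = D - A. The multiplicity of 0 as a Laplacian eigenvalue equals the number of connected components. The single zero eigenvalue shows the graph is connected. By the matrix-tree theorem the graph has (1/6) * product of the nonzero eigenvalues = 1 spanning tree.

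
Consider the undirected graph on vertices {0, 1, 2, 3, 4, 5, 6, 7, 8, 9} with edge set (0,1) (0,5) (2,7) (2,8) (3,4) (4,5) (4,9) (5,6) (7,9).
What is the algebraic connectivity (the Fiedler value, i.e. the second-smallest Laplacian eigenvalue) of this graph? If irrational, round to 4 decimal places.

Each diagonal entry of L is the vertex degree and each off-diagonal entry is -1 where an edge is present, 0 otherwise; in the order [0, 1, 2, 3, 4, 5, 6, 7, 8, 9] the diagonal is [2, 1, 2, 1, 3, 3, 1, 2, 1, 2]. The smallest Laplacian eigenvalue is always 0. The next one, lambda_2 = 0.1398, measures how hard the graph is to disconnect: larger values mean better connectivity.

0.1398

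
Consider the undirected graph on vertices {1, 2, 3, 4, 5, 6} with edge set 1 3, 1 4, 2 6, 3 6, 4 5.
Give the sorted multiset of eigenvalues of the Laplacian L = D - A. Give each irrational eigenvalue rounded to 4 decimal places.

Reading degrees in the order [1, 2, 3, 4, 5, 6] gives [2, 1, 2, 2, 1, 2]; set D = diag(2, 1, 2, 2, 1, 2) and form L = D - A. Since every row of L sums to 0, the all-ones vector is in the kernel and 0 is an eigenvalue. There is one zero in the spectrum, matching the 1 component. The largest eigenvalue, 3.7321, is at most the vertex count 6.

[0, 0.2679, 1, 2, 3, 3.7321]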